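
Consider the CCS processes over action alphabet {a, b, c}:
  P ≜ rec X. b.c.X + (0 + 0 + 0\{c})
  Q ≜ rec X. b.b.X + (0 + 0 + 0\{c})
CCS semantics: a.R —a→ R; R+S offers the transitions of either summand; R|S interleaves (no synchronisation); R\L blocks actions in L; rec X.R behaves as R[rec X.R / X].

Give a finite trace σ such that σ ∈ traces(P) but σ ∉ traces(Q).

bc

P's transition system — 2 states:
  u0 = rec X. b.c.X + (0 + 0 + 0\{c}) → =b=> u1
  u1 = c.(rec X. b.c.X + (0 + 0 + 0\{c})) → =c=> u0
Q's transition system — 2 states:
  v0 = rec X. b.b.X + (0 + 0 + 0\{c}) → =b=> v1
  v1 = b.(rec X. b.b.X + (0 + 0 + 0\{c})) → =b=> v0
Executing bc from P (initial set {u0}):
  step 1 (b): {u1}
  step 2 (c): {u0}
  P completes σ.
Executing bc from Q (initial set {v0}):
  step 1 (b): {v1}
  step 2 (c): no successor for Q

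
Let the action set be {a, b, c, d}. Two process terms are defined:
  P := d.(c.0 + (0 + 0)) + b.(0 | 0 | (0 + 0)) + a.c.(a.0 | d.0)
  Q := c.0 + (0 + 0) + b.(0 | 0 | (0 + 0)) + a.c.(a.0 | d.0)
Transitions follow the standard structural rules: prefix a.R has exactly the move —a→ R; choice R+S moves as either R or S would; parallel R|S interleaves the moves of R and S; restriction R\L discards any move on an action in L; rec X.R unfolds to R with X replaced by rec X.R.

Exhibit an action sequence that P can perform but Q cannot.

LTS(P): 9 reachable states
  p0 = d.(c.0 + (0 + 0)) + b.(0 | 0 | (0 + 0)) + a.c.(a.0 | d.0) :: -a-> p1, -b-> p2, -d-> p3
  p1 = c.(a.0 | d.0) :: -c-> p4
  p2 = 0 | 0 | (0 + 0) :: ·
  p3 = c.0 + (0 + 0) :: -c-> p5
  p4 = a.0 | d.0 :: -a-> p6, -d-> p7
  p5 = 0 :: ·
  p6 = 0 | d.0 :: -d-> p8
  p7 = a.0 | 0 :: -a-> p8
  p8 = 0 | 0 :: ·
LTS(Q): 8 reachable states
  q0 = c.0 + (0 + 0) + b.(0 | 0 | (0 + 0)) + a.c.(a.0 | d.0) :: -a-> q1, -b-> q2, -c-> q3
  q1 = c.(a.0 | d.0) :: -c-> q4
  q2 = 0 | 0 | (0 + 0) :: ·
  q3 = 0 :: ·
  q4 = a.0 | d.0 :: -a-> q5, -d-> q6
  q5 = 0 | d.0 :: -d-> q7
  q6 = a.0 | 0 :: -a-> q7
  q7 = 0 | 0 :: ·
Run σ = ⟨d⟩ on P: start {p0}
  after d @ step 1: {p3}
  P completes σ.
Run σ = ⟨d⟩ on Q: start {q0}
  after d @ step 1: ∅ (Q stuck)

d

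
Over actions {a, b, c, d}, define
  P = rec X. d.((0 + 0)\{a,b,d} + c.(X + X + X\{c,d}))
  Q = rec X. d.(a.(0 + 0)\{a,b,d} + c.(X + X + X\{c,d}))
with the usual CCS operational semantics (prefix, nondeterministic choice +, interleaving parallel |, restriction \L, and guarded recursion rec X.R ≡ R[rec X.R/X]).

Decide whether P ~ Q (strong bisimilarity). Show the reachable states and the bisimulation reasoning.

Reachable graph of P (3 states):
  m0 = rec X. d.((0 + 0)\{a,b,d} + c.(X + X + X\{c,d})) → --d--▸ m1
  m1 = (0 + 0)\{a,b,d} + c.((rec X. d.((0 + 0)\{a,b,d} + c.(X + X + X\{c,d}))) + (rec X. d.((0 + 0)\{a,b,d} + c.(X + X + X\{c,d}))) + (rec X. d.((0 + 0)\{a,b,d} + c.(X + X + X\{c,d})))\{c,d}) → --c--▸ m2
  m2 = (rec X. d.((0 + 0)\{a,b,d} + c.(X + X + X\{c,d}))) + (rec X. d.((0 + 0)\{a,b,d} + c.(X + X + X\{c,d}))) + (rec X. d.((0 + 0)\{a,b,d} + c.(X + X + X\{c,d})))\{c,d} → --d--▸ m1
Reachable graph of Q (4 states):
  n0 = rec X. d.(a.(0 + 0)\{a,b,d} + c.(X + X + X\{c,d})) → --d--▸ n1
  n1 = a.(0 + 0)\{a,b,d} + c.((rec X. d.(a.(0 + 0)\{a,b,d} + c.(X + X + X\{c,d}))) + (rec X. d.(a.(0 + 0)\{a,b,d} + c.(X + X + X\{c,d}))) + (rec X. d.(a.(0 + 0)\{a,b,d} + c.(X + X + X\{c,d})))\{c,d}) → --a--▸ n2, --c--▸ n3
  n2 = (0 + 0)\{a,b,d} → ∅
  n3 = (rec X. d.(a.(0 + 0)\{a,b,d} + c.(X + X + X\{c,d}))) + (rec X. d.(a.(0 + 0)\{a,b,d} + c.(X + X + X\{c,d}))) + (rec X. d.(a.(0 + 0)\{a,b,d} + c.(X + X + X\{c,d})))\{c,d} → --d--▸ n1
Bisimilarity quotient blocks:
  B0 = {m0, m2}
  B1 = {m1}
  B2 = {n0, n3}
  B3 = {n1}
  B4 = {n2}
m0 ∈ B0, n0 ∈ B2 → different blocks

not bisimilar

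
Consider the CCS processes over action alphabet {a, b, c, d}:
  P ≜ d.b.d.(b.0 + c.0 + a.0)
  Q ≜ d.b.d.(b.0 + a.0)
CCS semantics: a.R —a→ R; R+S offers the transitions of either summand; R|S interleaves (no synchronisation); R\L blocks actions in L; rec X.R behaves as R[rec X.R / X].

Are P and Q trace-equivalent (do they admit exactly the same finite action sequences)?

P's transition system — 5 states:
  p0 = d.b.d.(b.0 + c.0 + a.0) ⊢ —d→ p1
  p1 = b.d.(b.0 + c.0 + a.0) ⊢ —b→ p2
  p2 = d.(b.0 + c.0 + a.0) ⊢ —d→ p3
  p3 = b.0 + c.0 + a.0 ⊢ —a→ p4, —b→ p4, —c→ p4
  p4 = 0 ⊢ (no moves)
Q's transition system — 5 states:
  q0 = d.b.d.(b.0 + a.0) ⊢ —d→ q1
  q1 = b.d.(b.0 + a.0) ⊢ —b→ q2
  q2 = d.(b.0 + a.0) ⊢ —d→ q3
  q3 = b.0 + a.0 ⊢ —a→ q4, —b→ q4
  q4 = 0 ⊢ (no moves)
Run σ = ⟨dbdc⟩ on P: start {p0}
  [1] d ⇒ {p1}
  [2] b ⇒ {p2}
  [3] d ⇒ {p3}
  [4] c ⇒ {p4}
  — P admits the full trace.
Run σ = ⟨dbdc⟩ on Q: start {q0}
  [1] d ⇒ {q1}
  [2] b ⇒ {q2}
  [3] d ⇒ {q3}
  [4] c ⇒ no successor for Q

trace-distinct — witness ⟨dbdc⟩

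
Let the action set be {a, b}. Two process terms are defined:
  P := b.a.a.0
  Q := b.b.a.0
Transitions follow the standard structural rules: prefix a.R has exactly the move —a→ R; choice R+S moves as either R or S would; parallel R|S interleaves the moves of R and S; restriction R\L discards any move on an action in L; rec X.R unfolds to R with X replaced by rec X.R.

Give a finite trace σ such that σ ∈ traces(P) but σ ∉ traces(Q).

LTS(P): 4 reachable states
  s0 = b.a.a.0 has moves -b-> s1
  s1 = a.a.0 has moves -a-> s2
  s2 = a.0 has moves -a-> s3
  s3 = 0 has moves stopped
LTS(Q): 4 reachable states
  t0 = b.b.a.0 has moves -b-> t1
  t1 = b.a.0 has moves -b-> t2
  t2 = a.0 has moves -a-> t3
  t3 = 0 has moves stopped
Executing ba from P (initial set {s0}):
  step 1 (b): {s1}
  step 2 (a): {s2}
  — P admits the full trace.
Executing ba from Q (initial set {t0}):
  step 1 (b): {t1}
  step 2 (a): no successor for Q

ba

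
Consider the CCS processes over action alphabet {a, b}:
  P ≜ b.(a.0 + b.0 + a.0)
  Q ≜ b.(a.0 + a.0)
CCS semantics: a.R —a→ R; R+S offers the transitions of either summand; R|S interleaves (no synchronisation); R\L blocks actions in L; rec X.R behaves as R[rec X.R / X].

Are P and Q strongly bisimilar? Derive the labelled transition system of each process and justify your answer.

not bisimilar

LTS(P): 3 reachable states
  m0 = b.(a.0 + b.0 + a.0) has moves ··b··> m1
  m1 = a.0 + b.0 + a.0 has moves ··a··> m2, ··b··> m2
  m2 = 0 has moves ·
LTS(Q): 3 reachable states
  n0 = b.(a.0 + a.0) has moves ··b··> n1
  n1 = a.0 + a.0 has moves ··a··> n2
  n2 = 0 has moves ·
Coarsest stable partition (strong bisimilarity classes):
  B0 = {m0}
  B1 = {m1}
  B2 = {m2, n2}
  B3 = {n0}
  B4 = {n1}
m0 ∈ B0, n0 ∈ B3 → different blocks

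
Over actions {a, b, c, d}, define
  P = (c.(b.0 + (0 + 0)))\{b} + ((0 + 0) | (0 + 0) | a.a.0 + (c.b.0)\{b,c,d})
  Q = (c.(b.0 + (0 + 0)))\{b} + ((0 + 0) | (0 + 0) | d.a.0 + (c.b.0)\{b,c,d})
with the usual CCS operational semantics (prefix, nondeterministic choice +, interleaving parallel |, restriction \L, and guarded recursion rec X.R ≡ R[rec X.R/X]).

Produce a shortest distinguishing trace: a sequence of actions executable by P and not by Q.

a

Reachable graph of P (4 states):
  p0 = (c.(b.0 + (0 + 0)))\{b} + ((0 + 0) | (0 + 0) | a.a.0 + (c.b.0)\{b,c,d}) ⊢ —a→ p1, —c→ p2
  p1 = (0 + 0) | (0 + 0) | a.0 ⊢ —a→ p3
  p2 = (b.0 + (0 + 0))\{b} ⊢ deadlocked
  p3 = (0 + 0) | (0 + 0) | 0 ⊢ deadlocked
Reachable graph of Q (4 states):
  q0 = (c.(b.0 + (0 + 0)))\{b} + ((0 + 0) | (0 + 0) | d.a.0 + (c.b.0)\{b,c,d}) ⊢ —c→ q1, —d→ q2
  q1 = (b.0 + (0 + 0))\{b} ⊢ deadlocked
  q2 = (0 + 0) | (0 + 0) | a.0 ⊢ —a→ q3
  q3 = (0 + 0) | (0 + 0) | 0 ⊢ deadlocked
Trace ⟨a⟩ through P, begin at {p0}:
  step 1 (a): {p1}
  — P admits the full trace.
Trace ⟨a⟩ through Q, begin at {q0}:
  step 1 (a): ∅ (Q stuck)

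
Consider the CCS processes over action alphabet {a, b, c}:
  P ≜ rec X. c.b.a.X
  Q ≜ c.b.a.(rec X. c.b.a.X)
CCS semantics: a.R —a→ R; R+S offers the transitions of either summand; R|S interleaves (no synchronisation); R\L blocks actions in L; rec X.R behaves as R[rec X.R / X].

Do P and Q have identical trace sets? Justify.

traces(P) = traces(Q)

Reachable graph of P (3 states):
  m0 = rec X. c.b.a.X → ··c··> m1
  m1 = b.a.(rec X. c.b.a.X) → ··b··> m2
  m2 = a.(rec X. c.b.a.X) → ··a··> m0
Reachable graph of Q (4 states):
  n0 = c.b.a.(rec X. c.b.a.X) → ··c··> n1
  n1 = b.a.(rec X. c.b.a.X) → ··b··> n2
  n2 = a.(rec X. c.b.a.X) → ··a··> n3
  n3 = rec X. c.b.a.X → ··c··> n1
Bisimilarity quotient blocks:
  B0 = {m0, n0, n3}
  B1 = {m1, n1}
  B2 = {m2, n2}
m0 ∈ B0, n0 ∈ B0 → same block
Bisimilar ⇒ trace-equivalent.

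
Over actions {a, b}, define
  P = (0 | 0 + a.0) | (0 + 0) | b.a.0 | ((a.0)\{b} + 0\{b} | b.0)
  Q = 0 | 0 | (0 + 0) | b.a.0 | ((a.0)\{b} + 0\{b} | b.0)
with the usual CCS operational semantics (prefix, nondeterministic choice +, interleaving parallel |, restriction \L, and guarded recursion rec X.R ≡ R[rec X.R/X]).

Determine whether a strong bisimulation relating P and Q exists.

NO

P's transition system — 18 states:
  s0 = (0 | 0 + a.0) | (0 + 0) | b.a.0 | ((a.0)\{b} + 0\{b} | b.0) | -a-> s1, -a-> s2, -b-> s3, -b-> s4
  s1 = (0 | 0 + a.0) | (0 + 0) | b.a.0 | 0\{b} | -a-> s5, -b-> s6
  s2 = 0 | (0 + 0) | b.a.0 | ((a.0)\{b} + 0\{b} | b.0) | -a-> s5, -b-> s7, -b-> s8
  s3 = (0 | 0 + a.0) | (0 + 0) | a.0 | ((a.0)\{b} + 0\{b} | b.0) | -a-> s6, -a-> s7, -a-> s9, -b-> s10
  s4 = (0 | 0 + a.0) | (0 + 0) | b.a.0 | (0\{b} | 0) | -a-> s8, -b-> s10
  s5 = 0 | (0 + 0) | b.a.0 | 0\{b} | -b-> s11
  s6 = (0 | 0 + a.0) | (0 + 0) | a.0 | 0\{b} | -a-> s11, -a-> s12
  s7 = 0 | (0 + 0) | a.0 | ((a.0)\{b} + 0\{b} | b.0) | -a-> s11, -a-> s13, -b-> s14
  s8 = 0 | (0 + 0) | b.a.0 | (0\{b} | 0) | -b-> s14
  s9 = (0 | 0 + a.0) | (0 + 0) | 0 | ((a.0)\{b} + 0\{b} | b.0) | -a-> s12, -a-> s13, -b-> s15
  s10 = (0 | 0 + a.0) | (0 + 0) | a.0 | (0\{b} | 0) | -a-> s14, -a-> s15
  s11 = 0 | (0 + 0) | a.0 | 0\{b} | -a-> s16
  s12 = (0 | 0 + a.0) | (0 + 0) | 0 | 0\{b} | -a-> s16
  s13 = 0 | (0 + 0) | 0 | ((a.0)\{b} + 0\{b} | b.0) | -a-> s16, -b-> s17
  s14 = 0 | (0 + 0) | a.0 | (0\{b} | 0) | -a-> s17
  s15 = (0 | 0 + a.0) | (0 + 0) | 0 | (0\{b} | 0) | -a-> s17
  s16 = 0 | (0 + 0) | 0 | 0\{b} | ·
  s17 = 0 | (0 + 0) | 0 | (0\{b} | 0) | ·
Q's transition system — 9 states:
  t0 = 0 | 0 | (0 + 0) | b.a.0 | ((a.0)\{b} + 0\{b} | b.0) | -a-> t1, -b-> t2, -b-> t3
  t1 = 0 | 0 | (0 + 0) | b.a.0 | 0\{b} | -b-> t4
  t2 = 0 | 0 | (0 + 0) | a.0 | ((a.0)\{b} + 0\{b} | b.0) | -a-> t4, -a-> t5, -b-> t6
  t3 = 0 | 0 | (0 + 0) | b.a.0 | (0\{b} | 0) | -b-> t6
  t4 = 0 | 0 | (0 + 0) | a.0 | 0\{b} | -a-> t7
  t5 = 0 | 0 | (0 + 0) | 0 | ((a.0)\{b} + 0\{b} | b.0) | -a-> t7, -b-> t8
  t6 = 0 | 0 | (0 + 0) | a.0 | (0\{b} | 0) | -a-> t8
  t7 = 0 | 0 | (0 + 0) | 0 | 0\{b} | ·
  t8 = 0 | 0 | (0 + 0) | 0 | (0\{b} | 0) | ·
Bisimilarity quotient blocks:
  B0 = {s0}
  B1 = {s3}
  B2 = {s10, s6}
  B3 = {s11, s12, s14, s15, t4, t6}
  B4 = {s16, s17, t7, t8}
  B5 = {s7, s9, t2}
  B6 = {s13, t5}
  B7 = {s1, s4}
  B8 = {s5, s8, t1, t3}
  B9 = {s2, t0}
s0 ∈ B0, t0 ∈ B9 → different blocks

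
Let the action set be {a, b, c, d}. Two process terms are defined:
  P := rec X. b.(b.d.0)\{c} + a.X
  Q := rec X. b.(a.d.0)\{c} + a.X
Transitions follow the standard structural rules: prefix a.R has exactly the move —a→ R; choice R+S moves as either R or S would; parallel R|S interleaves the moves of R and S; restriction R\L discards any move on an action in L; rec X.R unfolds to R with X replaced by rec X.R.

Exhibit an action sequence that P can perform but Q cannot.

LTS(P): 4 reachable states
  s0 = rec X. b.(b.d.0)\{c} + a.X → ··a··> s0, ··b··> s1
  s1 = (b.d.0)\{c} → ··b··> s2
  s2 = (d.0)\{c} → ··d··> s3
  s3 = 0\{c} → (no moves)
LTS(Q): 4 reachable states
  t0 = rec X. b.(a.d.0)\{c} + a.X → ··a··> t0, ··b··> t1
  t1 = (a.d.0)\{c} → ··a··> t2
  t2 = (d.0)\{c} → ··d··> t3
  t3 = 0\{c} → (no moves)
Executing bb from P (initial set {s0}):
  after b @ step 1: {s1}
  after b @ step 2: {s2}
  P completes σ.
Executing bb from Q (initial set {t0}):
  after b @ step 1: {t1}
  after b @ step 2: no successor for Q

bb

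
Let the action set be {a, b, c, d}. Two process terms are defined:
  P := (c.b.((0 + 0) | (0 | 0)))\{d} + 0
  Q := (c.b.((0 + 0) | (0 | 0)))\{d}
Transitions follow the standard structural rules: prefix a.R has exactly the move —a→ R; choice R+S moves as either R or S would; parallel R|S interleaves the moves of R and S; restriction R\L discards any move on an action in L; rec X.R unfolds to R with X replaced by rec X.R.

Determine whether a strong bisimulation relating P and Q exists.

bisimilar

P's transition system — 3 states:
  u0 = (c.b.((0 + 0) | (0 | 0)))\{d} + 0 → ··c··> u1
  u1 = (b.((0 + 0) | (0 | 0)))\{d} → ··b··> u2
  u2 = ((0 + 0) | (0 | 0))\{d} → stopped
Q's transition system — 3 states:
  v0 = (c.b.((0 + 0) | (0 | 0)))\{d} → ··c··> v1
  v1 = (b.((0 + 0) | (0 | 0)))\{d} → ··b··> v2
  v2 = ((0 + 0) | (0 | 0))\{d} → stopped
Bisimilarity quotient blocks:
  B0 = {u0, v0}
  B1 = {u1, v1}
  B2 = {u2, v2}
u0 ∈ B0, v0 ∈ B0 → same block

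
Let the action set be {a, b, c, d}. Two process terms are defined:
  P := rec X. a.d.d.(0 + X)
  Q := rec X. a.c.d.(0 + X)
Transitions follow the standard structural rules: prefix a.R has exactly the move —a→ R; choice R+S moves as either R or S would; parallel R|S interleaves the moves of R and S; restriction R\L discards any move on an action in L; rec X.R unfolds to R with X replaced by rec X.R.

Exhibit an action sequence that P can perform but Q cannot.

LTS(P): 4 reachable states
  m0 = rec X. a.d.d.(0 + X) :: ··a··> m1
  m1 = d.d.(0 + (rec X. a.d.d.(0 + X))) :: ··d··> m2
  m2 = d.(0 + (rec X. a.d.d.(0 + X))) :: ··d··> m3
  m3 = 0 + (rec X. a.d.d.(0 + X)) :: ··a··> m1
LTS(Q): 4 reachable states
  n0 = rec X. a.c.d.(0 + X) :: ··a··> n1
  n1 = c.d.(0 + (rec X. a.c.d.(0 + X))) :: ··c··> n2
  n2 = d.(0 + (rec X. a.c.d.(0 + X))) :: ··d··> n3
  n3 = 0 + (rec X. a.c.d.(0 + X)) :: ··a··> n1
Run σ = ⟨ad⟩ on P: start {m0}
  [1] a ⇒ {m1}
  [2] d ⇒ {m2}
  P completes σ.
Run σ = ⟨ad⟩ on Q: start {n0}
  [1] a ⇒ {n1}
  [2] d ⇒ ∅  — Q cannot continue

ad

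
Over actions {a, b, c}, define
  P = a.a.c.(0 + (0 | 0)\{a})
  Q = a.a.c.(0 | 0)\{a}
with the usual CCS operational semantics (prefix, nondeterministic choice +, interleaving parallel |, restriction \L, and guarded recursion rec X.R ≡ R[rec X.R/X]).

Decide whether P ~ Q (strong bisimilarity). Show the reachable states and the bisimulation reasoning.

P's transition system — 4 states:
  m0 = a.a.c.(0 + (0 | 0)\{a}) :: =a=> m1
  m1 = a.c.(0 + (0 | 0)\{a}) :: =a=> m2
  m2 = c.(0 + (0 | 0)\{a}) :: =c=> m3
  m3 = 0 + (0 | 0)\{a} :: (no moves)
Q's transition system — 4 states:
  n0 = a.a.c.(0 | 0)\{a} :: =a=> n1
  n1 = a.c.(0 | 0)\{a} :: =a=> n2
  n2 = c.(0 | 0)\{a} :: =c=> n3
  n3 = (0 | 0)\{a} :: (no moves)
Partition-refinement fixed point:
  B0 = {m0, n0}
  B1 = {m1, n1}
  B2 = {m2, n2}
  B3 = {m3, n3}
m0 ∈ B0, n0 ∈ B0 → same block

bisimilar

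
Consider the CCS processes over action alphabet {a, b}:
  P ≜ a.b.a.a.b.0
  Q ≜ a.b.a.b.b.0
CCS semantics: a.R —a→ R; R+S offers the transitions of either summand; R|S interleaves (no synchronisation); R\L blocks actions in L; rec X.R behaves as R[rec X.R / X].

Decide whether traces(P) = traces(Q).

trace-distinct — witness ⟨abaa⟩

P's transition system — 6 states:
  p0 = a.b.a.a.b.0 → ··a··> p1
  p1 = b.a.a.b.0 → ··b··> p2
  p2 = a.a.b.0 → ··a··> p3
  p3 = a.b.0 → ··a··> p4
  p4 = b.0 → ··b··> p5
  p5 = 0 → deadlocked
Q's transition system — 6 states:
  q0 = a.b.a.b.b.0 → ··a··> q1
  q1 = b.a.b.b.0 → ··b··> q2
  q2 = a.b.b.0 → ··a··> q3
  q3 = b.b.0 → ··b··> q4
  q4 = b.0 → ··b··> q5
  q5 = 0 → deadlocked
Run σ = ⟨abaa⟩ on P: start {p0}
  after a @ step 1: {p1}
  after b @ step 2: {p2}
  after a @ step 3: {p3}
  after a @ step 4: {p4}
  — P admits the full trace.
Run σ = ⟨abaa⟩ on Q: start {q0}
  after a @ step 1: {q1}
  after b @ step 2: {q2}
  after a @ step 3: {q3}
  after a @ step 4: no successor for Q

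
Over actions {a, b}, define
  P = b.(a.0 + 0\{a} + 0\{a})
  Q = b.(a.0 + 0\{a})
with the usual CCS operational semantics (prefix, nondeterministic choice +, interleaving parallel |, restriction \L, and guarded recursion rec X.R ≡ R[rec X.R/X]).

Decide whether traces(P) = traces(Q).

P's transition system — 3 states:
  m0 = b.(a.0 + 0\{a} + 0\{a}) → ··b··> m1
  m1 = a.0 + 0\{a} + 0\{a} → ··a··> m2
  m2 = 0 → deadlocked
Q's transition system — 3 states:
  n0 = b.(a.0 + 0\{a}) → ··b··> n1
  n1 = a.0 + 0\{a} → ··a··> n2
  n2 = 0 → deadlocked
Partition-refinement fixed point:
  B0 = {m0, n0}
  B1 = {m1, n1}
  B2 = {m2, n2}
m0 ∈ B0, n0 ∈ B0 → same block
Bisimilar ⇒ trace-equivalent.

traces(P) = traces(Q)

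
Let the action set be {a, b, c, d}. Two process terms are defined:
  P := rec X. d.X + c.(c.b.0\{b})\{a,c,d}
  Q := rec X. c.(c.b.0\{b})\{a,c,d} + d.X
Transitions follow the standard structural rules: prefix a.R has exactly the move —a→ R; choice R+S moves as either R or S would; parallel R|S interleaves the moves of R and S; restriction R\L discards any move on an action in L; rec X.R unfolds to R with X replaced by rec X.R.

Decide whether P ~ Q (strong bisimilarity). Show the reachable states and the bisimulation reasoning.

bisimilar

Reachable graph of P (2 states):
  m0 = rec X. d.X + c.(c.b.0\{b})\{a,c,d} ⊢ -c-> m1, -d-> m0
  m1 = (c.b.0\{b})\{a,c,d} ⊢ deadlocked
Reachable graph of Q (2 states):
  n0 = rec X. c.(c.b.0\{b})\{a,c,d} + d.X ⊢ -c-> n1, -d-> n0
  n1 = (c.b.0\{b})\{a,c,d} ⊢ deadlocked
Partition-refinement fixed point:
  B0 = {m0, n0}
  B1 = {m1, n1}
m0 ∈ B0, n0 ∈ B0 → same block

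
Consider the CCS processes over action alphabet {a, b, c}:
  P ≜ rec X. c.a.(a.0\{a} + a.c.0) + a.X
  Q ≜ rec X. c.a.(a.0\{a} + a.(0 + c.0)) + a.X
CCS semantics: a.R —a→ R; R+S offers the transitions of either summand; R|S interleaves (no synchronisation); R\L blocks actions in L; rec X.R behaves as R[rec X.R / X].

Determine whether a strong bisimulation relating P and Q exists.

YES

P's transition system — 6 states:
  p0 = rec X. c.a.(a.0\{a} + a.c.0) + a.X ⊢ ··a··> p0, ··c··> p1
  p1 = a.(a.0\{a} + a.c.0) ⊢ ··a··> p2
  p2 = a.0\{a} + a.c.0 ⊢ ··a··> p3, ··a··> p4
  p3 = 0\{a} ⊢ deadlocked
  p4 = c.0 ⊢ ··c··> p5
  p5 = 0 ⊢ deadlocked
Q's transition system — 6 states:
  q0 = rec X. c.a.(a.0\{a} + a.(0 + c.0)) + a.X ⊢ ··a··> q0, ··c··> q1
  q1 = a.(a.0\{a} + a.(0 + c.0)) ⊢ ··a··> q2
  q2 = a.0\{a} + a.(0 + c.0) ⊢ ··a··> q3, ··a··> q4
  q3 = 0 + c.0 ⊢ ··c··> q5
  q4 = 0\{a} ⊢ deadlocked
  q5 = 0 ⊢ deadlocked
Coarsest stable partition (strong bisimilarity classes):
  B0 = {p0, q0}
  B1 = {p1, q1}
  B2 = {p2, q2}
  B3 = {p3, p5, q4, q5}
  B4 = {p4, q3}
p0 ∈ B0, q0 ∈ B0 → same block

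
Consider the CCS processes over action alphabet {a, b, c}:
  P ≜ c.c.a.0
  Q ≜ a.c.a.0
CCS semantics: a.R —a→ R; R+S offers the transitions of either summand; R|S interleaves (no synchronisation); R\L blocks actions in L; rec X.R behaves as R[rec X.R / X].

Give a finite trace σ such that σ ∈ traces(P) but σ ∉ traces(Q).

P's transition system — 4 states:
  u0 = c.c.a.0 has moves =c=> u1
  u1 = c.a.0 has moves =c=> u2
  u2 = a.0 has moves =a=> u3
  u3 = 0 has moves stopped
Q's transition system — 4 states:
  v0 = a.c.a.0 has moves =a=> v1
  v1 = c.a.0 has moves =c=> v2
  v2 = a.0 has moves =a=> v3
  v3 = 0 has moves stopped
Trace ⟨c⟩ through P, begin at {u0}:
  [1] c ⇒ {u1}
  P completes σ.
Trace ⟨c⟩ through Q, begin at {v0}:
  [1] c ⇒ ∅  — Q cannot continue

c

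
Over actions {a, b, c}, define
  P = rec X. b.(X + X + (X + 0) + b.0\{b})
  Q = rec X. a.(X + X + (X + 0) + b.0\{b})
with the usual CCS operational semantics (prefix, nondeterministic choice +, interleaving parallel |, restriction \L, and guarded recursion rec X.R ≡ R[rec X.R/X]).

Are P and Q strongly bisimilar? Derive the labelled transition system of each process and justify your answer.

not bisimilar

Reachable graph of P (3 states):
  u0 = rec X. b.(X + X + (X + 0) + b.0\{b}) → =b=> u1
  u1 = (rec X. b.(X + X + (X + 0) + b.0\{b})) + (rec X. b.(X + X + (X + 0) + b.0\{b})) + ((rec X. b.(X + X + (X + 0) + b.0\{b})) + 0) + b.0\{b} → =b=> u1, =b=> u2
  u2 = 0\{b} → (no moves)
Reachable graph of Q (3 states):
  v0 = rec X. a.(X + X + (X + 0) + b.0\{b}) → =a=> v1
  v1 = (rec X. a.(X + X + (X + 0) + b.0\{b})) + (rec X. a.(X + X + (X + 0) + b.0\{b})) + ((rec X. a.(X + X + (X + 0) + b.0\{b})) + 0) + b.0\{b} → =a=> v1, =b=> v2
  v2 = 0\{b} → (no moves)
Coarsest stable partition (strong bisimilarity classes):
  B0 = {u0}
  B1 = {u1}
  B2 = {u2, v2}
  B3 = {v0}
  B4 = {v1}
u0 ∈ B0, v0 ∈ B3 → different blocks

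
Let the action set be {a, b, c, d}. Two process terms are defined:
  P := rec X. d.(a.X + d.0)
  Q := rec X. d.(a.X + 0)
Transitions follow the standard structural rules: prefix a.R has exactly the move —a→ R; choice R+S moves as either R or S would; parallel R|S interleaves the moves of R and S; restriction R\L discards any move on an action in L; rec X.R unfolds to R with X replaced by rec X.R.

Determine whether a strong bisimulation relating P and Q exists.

Reachable graph of P (3 states):
  s0 = rec X. d.(a.X + d.0) ⊢ --d--▸ s1
  s1 = a.(rec X. d.(a.X + d.0)) + d.0 ⊢ --a--▸ s0, --d--▸ s2
  s2 = 0 ⊢ ·
Reachable graph of Q (2 states):
  t0 = rec X. d.(a.X + 0) ⊢ --d--▸ t1
  t1 = a.(rec X. d.(a.X + 0)) + 0 ⊢ --a--▸ t0
Coarsest stable partition (strong bisimilarity classes):
  B0 = {s0}
  B1 = {s1}
  B2 = {s2}
  B3 = {t0}
  B4 = {t1}
s0 ∈ B0, t0 ∈ B3 → different blocks

P ≁ Q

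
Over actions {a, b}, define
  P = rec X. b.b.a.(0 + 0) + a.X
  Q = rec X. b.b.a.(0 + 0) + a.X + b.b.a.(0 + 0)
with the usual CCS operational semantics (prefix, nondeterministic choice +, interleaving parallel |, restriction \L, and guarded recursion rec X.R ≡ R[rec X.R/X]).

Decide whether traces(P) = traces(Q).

P's transition system — 4 states:
  p0 = rec X. b.b.a.(0 + 0) + a.X :: —a→ p0, —b→ p1
  p1 = b.a.(0 + 0) :: —b→ p2
  p2 = a.(0 + 0) :: —a→ p3
  p3 = 0 + 0 :: stopped
Q's transition system — 4 states:
  q0 = rec X. b.b.a.(0 + 0) + a.X + b.b.a.(0 + 0) :: —a→ q0, —b→ q1
  q1 = b.a.(0 + 0) :: —b→ q2
  q2 = a.(0 + 0) :: —a→ q3
  q3 = 0 + 0 :: stopped
Partition-refinement fixed point:
  B0 = {p0, q0}
  B1 = {p1, q1}
  B2 = {p2, q2}
  B3 = {p3, q3}
p0 ∈ B0, q0 ∈ B0 → same block
Bisimilar ⇒ trace-equivalent.

traces(P) = traces(Q)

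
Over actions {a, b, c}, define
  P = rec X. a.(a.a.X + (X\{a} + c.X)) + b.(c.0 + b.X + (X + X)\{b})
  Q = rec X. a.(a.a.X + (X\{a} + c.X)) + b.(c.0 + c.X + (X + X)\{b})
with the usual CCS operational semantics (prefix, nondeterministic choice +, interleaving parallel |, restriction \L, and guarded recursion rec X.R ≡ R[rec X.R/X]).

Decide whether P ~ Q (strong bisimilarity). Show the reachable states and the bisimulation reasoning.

P's transition system — 11 states:
  p0 = rec X. a.(a.a.X + (X\{a} + c.X)) + b.(c.0 + b.X + (X + X)\{b}) → -a-> p1, -b-> p2
  p1 = a.a.(rec X. a.(a.a.X + (X\{a} + c.X)) + b.(c.0 + b.X + (X + X)\{b})) + ((rec X. a.(a.a.X + (X\{a} + c.X)) + b.(c.0 + b.X + (X + X)\{b}))\{a} + c.(rec X. a.(a.a.X + (X\{a} + c.X)) + b.(c.0 + b.X + (X + X)\{b}))) → -a-> p3, -b-> p4, -c-> p0
  p2 = c.0 + b.(rec X. a.(a.a.X + (X\{a} + c.X)) + b.(c.0 + b.X + (X + X)\{b})) + ((rec X. a.(a.a.X + (X\{a} + c.X)) + b.(c.0 + b.X + (X + X)\{b})) + (rec X. a.(a.a.X + (X\{a} + c.X)) + b.(c.0 + b.X + (X + X)\{b})))\{b} → -a-> p5, -b-> p0, -c-> p6
  p3 = a.(rec X. a.(a.a.X + (X\{a} + c.X)) + b.(c.0 + b.X + (X + X)\{b})) → -a-> p0
  p4 = (c.0 + b.(rec X. a.(a.a.X + (X\{a} + c.X)) + b.(c.0 + b.X + (X + X)\{b})) + ((rec X. a.(a.a.X + (X\{a} + c.X)) + b.(c.0 + b.X + (X + X)\{b})) + (rec X. a.(a.a.X + (X\{a} + c.X)) + b.(c.0 + b.X + (X + X)\{b})))\{b})\{a} → -b-> p7, -c-> p8
  p5 = (a.a.(rec X. a.(a.a.X + (X\{a} + c.X)) + b.(c.0 + b.X + (X + X)\{b})) + ((rec X. a.(a.a.X + (X\{a} + c.X)) + b.(c.0 + b.X + (X + X)\{b}))\{a} + c.(rec X. a.(a.a.X + (X\{a} + c.X)) + b.(c.0 + b.X + (X + X)\{b}))))\{b} → -a-> p9, -c-> p10
  p6 = 0 → deadlocked
  p7 = (rec X. a.(a.a.X + (X\{a} + c.X)) + b.(c.0 + b.X + (X + X)\{b}))\{a} → -b-> p4
  p8 = 0\{a} → deadlocked
  p9 = (a.(rec X. a.(a.a.X + (X\{a} + c.X)) + b.(c.0 + b.X + (X + X)\{b})))\{b} → -a-> p10
  p10 = (rec X. a.(a.a.X + (X\{a} + c.X)) + b.(c.0 + b.X + (X + X)\{b}))\{b} → -a-> p5
Q's transition system — 11 states:
  q0 = rec X. a.(a.a.X + (X\{a} + c.X)) + b.(c.0 + c.X + (X + X)\{b}) → -a-> q1, -b-> q2
  q1 = a.a.(rec X. a.(a.a.X + (X\{a} + c.X)) + b.(c.0 + c.X + (X + X)\{b})) + ((rec X. a.(a.a.X + (X\{a} + c.X)) + b.(c.0 + c.X + (X + X)\{b}))\{a} + c.(rec X. a.(a.a.X + (X\{a} + c.X)) + b.(c.0 + c.X + (X + X)\{b}))) → -a-> q3, -b-> q4, -c-> q0
  q2 = c.0 + c.(rec X. a.(a.a.X + (X\{a} + c.X)) + b.(c.0 + c.X + (X + X)\{b})) + ((rec X. a.(a.a.X + (X\{a} + c.X)) + b.(c.0 + c.X + (X + X)\{b})) + (rec X. a.(a.a.X + (X\{a} + c.X)) + b.(c.0 + c.X + (X + X)\{b})))\{b} → -a-> q5, -c-> q0, -c-> q6
  q3 = a.(rec X. a.(a.a.X + (X\{a} + c.X)) + b.(c.0 + c.X + (X + X)\{b})) → -a-> q0
  q4 = (c.0 + c.(rec X. a.(a.a.X + (X\{a} + c.X)) + b.(c.0 + c.X + (X + X)\{b})) + ((rec X. a.(a.a.X + (X\{a} + c.X)) + b.(c.0 + c.X + (X + X)\{b})) + (rec X. a.(a.a.X + (X\{a} + c.X)) + b.(c.0 + c.X + (X + X)\{b})))\{b})\{a} → -c-> q7, -c-> q8
  q5 = (a.a.(rec X. a.(a.a.X + (X\{a} + c.X)) + b.(c.0 + c.X + (X + X)\{b})) + ((rec X. a.(a.a.X + (X\{a} + c.X)) + b.(c.0 + c.X + (X + X)\{b}))\{a} + c.(rec X. a.(a.a.X + (X\{a} + c.X)) + b.(c.0 + c.X + (X + X)\{b}))))\{b} → -a-> q9, -c-> q10
  q6 = 0 → deadlocked
  q7 = (rec X. a.(a.a.X + (X\{a} + c.X)) + b.(c.0 + c.X + (X + X)\{b}))\{a} → -b-> q4
  q8 = 0\{a} → deadlocked
  q9 = (a.(rec X. a.(a.a.X + (X\{a} + c.X)) + b.(c.0 + c.X + (X + X)\{b})))\{b} → -a-> q10
  q10 = (rec X. a.(a.a.X + (X\{a} + c.X)) + b.(c.0 + c.X + (X + X)\{b}))\{b} → -a-> q5
Partition-refinement fixed point:
  B0 = {p0}
  B1 = {p1}
  B2 = {p3}
  B3 = {p4}
  B4 = {p6, p8, q6, q8}
  B5 = {p7}
  B6 = {p2}
  B7 = {p5, q5}
  B8 = {p10, q10}
  B9 = {p9, q9}
  B10 = {q0}
  B11 = {q2}
  B12 = {q1}
  B13 = {q3}
  B14 = {q4}
  B15 = {q7}
p0 ∈ B0, q0 ∈ B10 → different blocks

NO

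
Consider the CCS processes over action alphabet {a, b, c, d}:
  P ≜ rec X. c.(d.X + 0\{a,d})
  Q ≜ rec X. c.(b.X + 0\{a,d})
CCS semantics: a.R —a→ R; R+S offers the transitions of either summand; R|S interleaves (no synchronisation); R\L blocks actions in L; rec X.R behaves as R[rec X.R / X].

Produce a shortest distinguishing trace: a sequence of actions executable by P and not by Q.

cd

P's transition system — 2 states:
  s0 = rec X. c.(d.X + 0\{a,d}) → --c--▸ s1
  s1 = d.(rec X. c.(d.X + 0\{a,d})) + 0\{a,d} → --d--▸ s0
Q's transition system — 2 states:
  t0 = rec X. c.(b.X + 0\{a,d}) → --c--▸ t1
  t1 = b.(rec X. c.(b.X + 0\{a,d})) + 0\{a,d} → --b--▸ t0
Trace ⟨cd⟩ through P, begin at {s0}:
  step 1 (c): {s1}
  step 2 (d): {s0}
  — P admits the full trace.
Trace ⟨cd⟩ through Q, begin at {t0}:
  step 1 (c): {t1}
  step 2 (d): no successor for Q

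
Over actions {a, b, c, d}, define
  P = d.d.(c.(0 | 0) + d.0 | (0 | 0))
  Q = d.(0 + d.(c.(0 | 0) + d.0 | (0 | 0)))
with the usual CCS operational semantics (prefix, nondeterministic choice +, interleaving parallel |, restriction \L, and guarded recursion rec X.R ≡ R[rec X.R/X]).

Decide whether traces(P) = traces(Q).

YES

LTS(P): 5 reachable states
  u0 = d.d.(c.(0 | 0) + d.0 | (0 | 0)) :: --d--▸ u1
  u1 = d.(c.(0 | 0) + d.0 | (0 | 0)) :: --d--▸ u2
  u2 = c.(0 | 0) + d.0 | (0 | 0) :: --c--▸ u3, --d--▸ u4
  u3 = 0 | 0 :: (no moves)
  u4 = 0 | (0 | 0) :: (no moves)
LTS(Q): 5 reachable states
  v0 = d.(0 + d.(c.(0 | 0) + d.0 | (0 | 0))) :: --d--▸ v1
  v1 = 0 + d.(c.(0 | 0) + d.0 | (0 | 0)) :: --d--▸ v2
  v2 = c.(0 | 0) + d.0 | (0 | 0) :: --c--▸ v3, --d--▸ v4
  v3 = 0 | 0 :: (no moves)
  v4 = 0 | (0 | 0) :: (no moves)
Coarsest stable partition (strong bisimilarity classes):
  B0 = {u0, v0}
  B1 = {u1, v1}
  B2 = {u2, v2}
  B3 = {u3, u4, v3, v4}
u0 ∈ B0, v0 ∈ B0 → same block
Bisimilar ⇒ trace-equivalent.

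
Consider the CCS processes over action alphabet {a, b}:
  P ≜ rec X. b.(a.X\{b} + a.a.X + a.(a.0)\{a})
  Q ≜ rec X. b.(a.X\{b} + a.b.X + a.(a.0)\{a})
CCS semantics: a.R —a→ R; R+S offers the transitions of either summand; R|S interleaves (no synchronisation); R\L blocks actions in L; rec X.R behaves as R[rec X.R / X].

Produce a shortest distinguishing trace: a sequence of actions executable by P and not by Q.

LTS(P): 5 reachable states
  s0 = rec X. b.(a.X\{b} + a.a.X + a.(a.0)\{a}) | ··b··> s1
  s1 = a.(rec X. b.(a.X\{b} + a.a.X + a.(a.0)\{a}))\{b} + a.a.(rec X. b.(a.X\{b} + a.a.X + a.(a.0)\{a})) + a.(a.0)\{a} | ··a··> s2, ··a··> s3, ··a··> s4
  s2 = (a.0)\{a} | ∅
  s3 = (rec X. b.(a.X\{b} + a.a.X + a.(a.0)\{a}))\{b} | ∅
  s4 = a.(rec X. b.(a.X\{b} + a.a.X + a.(a.0)\{a})) | ··a··> s0
LTS(Q): 5 reachable states
  t0 = rec X. b.(a.X\{b} + a.b.X + a.(a.0)\{a}) | ··b··> t1
  t1 = a.(rec X. b.(a.X\{b} + a.b.X + a.(a.0)\{a}))\{b} + a.b.(rec X. b.(a.X\{b} + a.b.X + a.(a.0)\{a})) + a.(a.0)\{a} | ··a··> t2, ··a··> t3, ··a··> t4
  t2 = (a.0)\{a} | ∅
  t3 = (rec X. b.(a.X\{b} + a.b.X + a.(a.0)\{a}))\{b} | ∅
  t4 = b.(rec X. b.(a.X\{b} + a.b.X + a.(a.0)\{a})) | ··b··> t0
Trace ⟨baa⟩ through P, begin at {s0}:
  step 1 (b): {s1}
  step 2 (a): {s2, s3, s4}
  step 3 (a): {s0}
  ✓ P
Trace ⟨baa⟩ through Q, begin at {t0}:
  step 1 (b): {t1}
  step 2 (a): {t2, t3, t4}
  step 3 (a): ∅ (Q stuck)

baa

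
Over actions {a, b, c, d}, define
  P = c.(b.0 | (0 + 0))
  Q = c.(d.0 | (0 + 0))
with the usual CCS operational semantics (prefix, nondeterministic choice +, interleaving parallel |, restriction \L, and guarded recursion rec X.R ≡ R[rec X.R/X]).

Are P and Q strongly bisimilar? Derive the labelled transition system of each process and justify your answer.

P's transition system — 3 states:
  u0 = c.(b.0 | (0 + 0)) | ··c··> u1
  u1 = b.0 | (0 + 0) | ··b··> u2
  u2 = 0 | (0 + 0) | stopped
Q's transition system — 3 states:
  v0 = c.(d.0 | (0 + 0)) | ··c··> v1
  v1 = d.0 | (0 + 0) | ··d··> v2
  v2 = 0 | (0 + 0) | stopped
Partition-refinement fixed point:
  B0 = {u0}
  B1 = {u1}
  B2 = {u2, v2}
  B3 = {v0}
  B4 = {v1}
u0 ∈ B0, v0 ∈ B3 → different blocks

not bisimilar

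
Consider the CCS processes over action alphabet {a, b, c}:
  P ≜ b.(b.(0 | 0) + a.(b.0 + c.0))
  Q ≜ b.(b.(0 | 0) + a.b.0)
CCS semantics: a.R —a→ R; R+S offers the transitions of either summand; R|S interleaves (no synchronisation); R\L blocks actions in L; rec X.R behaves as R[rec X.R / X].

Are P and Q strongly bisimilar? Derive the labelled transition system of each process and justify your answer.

P's transition system — 5 states:
  s0 = b.(b.(0 | 0) + a.(b.0 + c.0)) has moves =b=> s1
  s1 = b.(0 | 0) + a.(b.0 + c.0) has moves =a=> s2, =b=> s3
  s2 = b.0 + c.0 has moves =b=> s4, =c=> s4
  s3 = 0 | 0 has moves ·
  s4 = 0 has moves ·
Q's transition system — 5 states:
  t0 = b.(b.(0 | 0) + a.b.0) has moves =b=> t1
  t1 = b.(0 | 0) + a.b.0 has moves =a=> t2, =b=> t3
  t2 = b.0 has moves =b=> t4
  t3 = 0 | 0 has moves ·
  t4 = 0 has moves ·
Coarsest stable partition (strong bisimilarity classes):
  B0 = {s0}
  B1 = {s1}
  B2 = {s2}
  B3 = {s3, s4, t3, t4}
  B4 = {t0}
  B5 = {t1}
  B6 = {t2}
s0 ∈ B0, t0 ∈ B4 → different blocks

NO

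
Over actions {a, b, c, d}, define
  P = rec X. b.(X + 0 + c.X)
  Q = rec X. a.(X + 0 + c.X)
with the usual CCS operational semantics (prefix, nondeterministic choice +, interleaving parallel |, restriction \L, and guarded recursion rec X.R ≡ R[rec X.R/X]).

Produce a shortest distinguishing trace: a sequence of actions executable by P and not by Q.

b

Reachable graph of P (2 states):
  s0 = rec X. b.(X + 0 + c.X) | ··b··> s1
  s1 = (rec X. b.(X + 0 + c.X)) + 0 + c.(rec X. b.(X + 0 + c.X)) | ··b··> s1, ··c··> s0
Reachable graph of Q (2 states):
  t0 = rec X. a.(X + 0 + c.X) | ··a··> t1
  t1 = (rec X. a.(X + 0 + c.X)) + 0 + c.(rec X. a.(X + 0 + c.X)) | ··a··> t1, ··c··> t0
Run σ = ⟨b⟩ on P: start {s0}
  after b @ step 1: {s1}
  — P admits the full trace.
Run σ = ⟨b⟩ on Q: start {t0}
  after b @ step 1: ∅ (Q stuck)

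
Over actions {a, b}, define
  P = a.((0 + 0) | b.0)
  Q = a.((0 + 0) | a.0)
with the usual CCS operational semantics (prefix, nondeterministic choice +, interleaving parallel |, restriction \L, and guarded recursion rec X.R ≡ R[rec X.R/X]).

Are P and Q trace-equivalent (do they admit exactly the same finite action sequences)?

P's transition system — 3 states:
  p0 = a.((0 + 0) | b.0) ⊢ ··a··> p1
  p1 = (0 + 0) | b.0 ⊢ ··b··> p2
  p2 = (0 + 0) | 0 ⊢ ·
Q's transition system — 3 states:
  q0 = a.((0 + 0) | a.0) ⊢ ··a··> q1
  q1 = (0 + 0) | a.0 ⊢ ··a··> q2
  q2 = (0 + 0) | 0 ⊢ ·
Trace ⟨ab⟩ through P, begin at {p0}:
  after a @ step 1: {p1}
  after b @ step 2: {p2}
  ✓ P
Trace ⟨ab⟩ through Q, begin at {q0}:
  after a @ step 1: {q1}
  after b @ step 2: ∅ (Q stuck)

traces(P) ≠ traces(Q) — witness ⟨ab⟩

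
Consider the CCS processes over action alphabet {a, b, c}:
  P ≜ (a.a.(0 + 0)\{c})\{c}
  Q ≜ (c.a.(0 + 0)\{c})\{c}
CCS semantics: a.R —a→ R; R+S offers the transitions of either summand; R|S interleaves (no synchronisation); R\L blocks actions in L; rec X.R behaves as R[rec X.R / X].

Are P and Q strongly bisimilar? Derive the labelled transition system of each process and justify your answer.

P ≁ Q

Reachable graph of P (3 states):
  s0 = (a.a.(0 + 0)\{c})\{c} | -a-> s1
  s1 = (a.(0 + 0)\{c})\{c} | -a-> s2
  s2 = (0 + 0)\{c}\{c} | (no moves)
Reachable graph of Q (1 states):
  t0 = (c.a.(0 + 0)\{c})\{c} | (no moves)
Bisimilarity quotient blocks:
  B0 = {s0}
  B1 = {s1}
  B2 = {s2, t0}
s0 ∈ B0, t0 ∈ B2 → different blocks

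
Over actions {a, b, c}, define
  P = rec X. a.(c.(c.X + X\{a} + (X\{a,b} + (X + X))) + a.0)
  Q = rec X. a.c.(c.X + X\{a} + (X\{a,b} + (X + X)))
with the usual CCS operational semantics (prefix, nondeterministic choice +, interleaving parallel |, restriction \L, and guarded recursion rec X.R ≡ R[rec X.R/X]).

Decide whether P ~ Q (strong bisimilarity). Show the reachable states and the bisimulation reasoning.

P's transition system — 4 states:
  p0 = rec X. a.(c.(c.X + X\{a} + (X\{a,b} + (X + X))) + a.0) | --a--▸ p1
  p1 = c.(c.(rec X. a.(c.(c.X + X\{a} + (X\{a,b} + (X + X))) + a.0)) + (rec X. a.(c.(c.X + X\{a} + (X\{a,b} + (X + X))) + a.0))\{a} + ((rec X. a.(c.(c.X + X\{a} + (X\{a,b} + (X + X))) + a.0))\{a,b} + ((rec X. a.(c.(c.X + X\{a} + (X\{a,b} + (X + X))) + a.0)) + (rec X. a.(c.(c.X + X\{a} + (X\{a,b} + (X + X))) + a.0))))) + a.0 | --a--▸ p2, --c--▸ p3
  p2 = 0 | ∅
  p3 = c.(rec X. a.(c.(c.X + X\{a} + (X\{a,b} + (X + X))) + a.0)) + (rec X. a.(c.(c.X + X\{a} + (X\{a,b} + (X + X))) + a.0))\{a} + ((rec X. a.(c.(c.X + X\{a} + (X\{a,b} + (X + X))) + a.0))\{a,b} + ((rec X. a.(c.(c.X + X\{a} + (X\{a,b} + (X + X))) + a.0)) + (rec X. a.(c.(c.X + X\{a} + (X\{a,b} + (X + X))) + a.0)))) | --a--▸ p1, --c--▸ p0
Q's transition system — 3 states:
  q0 = rec X. a.c.(c.X + X\{a} + (X\{a,b} + (X + X))) | --a--▸ q1
  q1 = c.(c.(rec X. a.c.(c.X + X\{a} + (X\{a,b} + (X + X)))) + (rec X. a.c.(c.X + X\{a} + (X\{a,b} + (X + X))))\{a} + ((rec X. a.c.(c.X + X\{a} + (X\{a,b} + (X + X))))\{a,b} + ((rec X. a.c.(c.X + X\{a} + (X\{a,b} + (X + X)))) + (rec X. a.c.(c.X + X\{a} + (X\{a,b} + (X + X))))))) | --c--▸ q2
  q2 = c.(rec X. a.c.(c.X + X\{a} + (X\{a,b} + (X + X)))) + (rec X. a.c.(c.X + X\{a} + (X\{a,b} + (X + X))))\{a} + ((rec X. a.c.(c.X + X\{a} + (X\{a,b} + (X + X))))\{a,b} + ((rec X. a.c.(c.X + X\{a} + (X\{a,b} + (X + X)))) + (rec X. a.c.(c.X + X\{a} + (X\{a,b} + (X + X)))))) | --a--▸ q1, --c--▸ q0
Coarsest stable partition (strong bisimilarity classes):
  B0 = {p0}
  B1 = {p1}
  B2 = {p2}
  B3 = {p3}
  B4 = {q0}
  B5 = {q1}
  B6 = {q2}
p0 ∈ B0, q0 ∈ B4 → different blocks

NO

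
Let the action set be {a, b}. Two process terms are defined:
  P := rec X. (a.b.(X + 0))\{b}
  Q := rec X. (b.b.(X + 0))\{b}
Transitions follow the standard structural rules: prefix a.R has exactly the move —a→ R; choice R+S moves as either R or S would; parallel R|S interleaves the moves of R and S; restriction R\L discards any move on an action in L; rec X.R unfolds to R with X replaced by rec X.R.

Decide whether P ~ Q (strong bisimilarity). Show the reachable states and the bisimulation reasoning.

Reachable graph of P (2 states):
  m0 = rec X. (a.b.(X + 0))\{b} has moves -a-> m1
  m1 = (b.((rec X. (a.b.(X + 0))\{b}) + 0))\{b} has moves ∅
Reachable graph of Q (1 states):
  n0 = rec X. (b.b.(X + 0))\{b} has moves ∅
Partition-refinement fixed point:
  B0 = {m0}
  B1 = {m1, n0}
m0 ∈ B0, n0 ∈ B1 → different blocks

not bisimilar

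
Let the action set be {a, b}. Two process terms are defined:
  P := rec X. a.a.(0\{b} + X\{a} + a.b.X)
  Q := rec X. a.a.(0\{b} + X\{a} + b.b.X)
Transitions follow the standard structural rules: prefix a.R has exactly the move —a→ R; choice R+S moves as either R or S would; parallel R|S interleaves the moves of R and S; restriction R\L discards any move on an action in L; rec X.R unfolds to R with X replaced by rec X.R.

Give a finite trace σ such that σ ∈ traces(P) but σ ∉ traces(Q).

P's transition system — 4 states:
  m0 = rec X. a.a.(0\{b} + X\{a} + a.b.X) ⊢ —a→ m1
  m1 = a.(0\{b} + (rec X. a.a.(0\{b} + X\{a} + a.b.X))\{a} + a.b.(rec X. a.a.(0\{b} + X\{a} + a.b.X))) ⊢ —a→ m2
  m2 = 0\{b} + (rec X. a.a.(0\{b} + X\{a} + a.b.X))\{a} + a.b.(rec X. a.a.(0\{b} + X\{a} + a.b.X)) ⊢ —a→ m3
  m3 = b.(rec X. a.a.(0\{b} + X\{a} + a.b.X)) ⊢ —b→ m0
Q's transition system — 4 states:
  n0 = rec X. a.a.(0\{b} + X\{a} + b.b.X) ⊢ —a→ n1
  n1 = a.(0\{b} + (rec X. a.a.(0\{b} + X\{a} + b.b.X))\{a} + b.b.(rec X. a.a.(0\{b} + X\{a} + b.b.X))) ⊢ —a→ n2
  n2 = 0\{b} + (rec X. a.a.(0\{b} + X\{a} + b.b.X))\{a} + b.b.(rec X. a.a.(0\{b} + X\{a} + b.b.X)) ⊢ —b→ n3
  n3 = b.(rec X. a.a.(0\{b} + X\{a} + b.b.X)) ⊢ —b→ n0
Trace ⟨aaa⟩ through P, begin at {m0}:
  step 1 (a): {m1}
  step 2 (a): {m2}
  step 3 (a): {m3}
  ✓ P
Trace ⟨aaa⟩ through Q, begin at {n0}:
  step 1 (a): {n1}
  step 2 (a): {n2}
  step 3 (a): no successor for Q

aaa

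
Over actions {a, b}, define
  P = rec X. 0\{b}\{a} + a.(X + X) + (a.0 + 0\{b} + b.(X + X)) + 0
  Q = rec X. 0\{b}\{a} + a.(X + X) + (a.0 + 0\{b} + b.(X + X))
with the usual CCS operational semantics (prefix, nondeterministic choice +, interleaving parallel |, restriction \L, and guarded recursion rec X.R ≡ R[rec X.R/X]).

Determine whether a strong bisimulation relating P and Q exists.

bisimilar

P's transition system — 3 states:
  m0 = rec X. 0\{b}\{a} + a.(X + X) + (a.0 + 0\{b} + b.(X + X)) + 0 | ··a··> m1, ··a··> m2, ··b··> m1
  m1 = (rec X. 0\{b}\{a} + a.(X + X) + (a.0 + 0\{b} + b.(X + X)) + 0) + (rec X. 0\{b}\{a} + a.(X + X) + (a.0 + 0\{b} + b.(X + X)) + 0) | ··a··> m1, ··a··> m2, ··b··> m1
  m2 = 0 | (no moves)
Q's transition system — 3 states:
  n0 = rec X. 0\{b}\{a} + a.(X + X) + (a.0 + 0\{b} + b.(X + X)) | ··a··> n1, ··a··> n2, ··b··> n1
  n1 = (rec X. 0\{b}\{a} + a.(X + X) + (a.0 + 0\{b} + b.(X + X))) + (rec X. 0\{b}\{a} + a.(X + X) + (a.0 + 0\{b} + b.(X + X))) | ··a··> n1, ··a··> n2, ··b··> n1
  n2 = 0 | (no moves)
Partition-refinement fixed point:
  B0 = {m0, m1, n0, n1}
  B1 = {m2, n2}
m0 ∈ B0, n0 ∈ B0 → same block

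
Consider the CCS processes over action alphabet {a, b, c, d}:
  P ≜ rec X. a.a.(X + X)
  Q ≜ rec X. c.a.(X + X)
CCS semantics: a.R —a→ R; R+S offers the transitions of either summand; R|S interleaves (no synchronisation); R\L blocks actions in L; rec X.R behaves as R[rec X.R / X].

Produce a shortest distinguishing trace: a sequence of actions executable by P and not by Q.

Reachable graph of P (3 states):
  m0 = rec X. a.a.(X + X) | =a=> m1
  m1 = a.((rec X. a.a.(X + X)) + (rec X. a.a.(X + X))) | =a=> m2
  m2 = (rec X. a.a.(X + X)) + (rec X. a.a.(X + X)) | =a=> m1
Reachable graph of Q (3 states):
  n0 = rec X. c.a.(X + X) | =c=> n1
  n1 = a.((rec X. c.a.(X + X)) + (rec X. c.a.(X + X))) | =a=> n2
  n2 = (rec X. c.a.(X + X)) + (rec X. c.a.(X + X)) | =c=> n1
Executing a from P (initial set {m0}):
  after a @ step 1: {m1}
  — P admits the full trace.
Executing a from Q (initial set {n0}):
  after a @ step 1: ∅  — Q cannot continue

a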